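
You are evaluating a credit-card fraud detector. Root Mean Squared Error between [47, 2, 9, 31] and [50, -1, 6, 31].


MSE = 27/4 = 6.75
RMSE = √(27/4) = 2.5981

2.5981


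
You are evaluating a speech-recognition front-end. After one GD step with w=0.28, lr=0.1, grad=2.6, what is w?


w_new = w - α·∇
= 0.28 - 0.1·2.6
= 0.28 - 0.26
= 0.02

0.02


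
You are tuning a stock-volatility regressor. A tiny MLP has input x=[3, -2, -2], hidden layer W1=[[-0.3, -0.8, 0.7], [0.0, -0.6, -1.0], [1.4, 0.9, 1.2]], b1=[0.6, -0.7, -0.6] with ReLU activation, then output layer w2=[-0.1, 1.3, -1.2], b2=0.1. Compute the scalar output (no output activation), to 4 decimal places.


z1[0] = (-0.3)·(3) + (-0.8)·(-2) + (0.7)·(-2) + 0.6 = -0.1
z1[1] = (0.0)·(3) + (-0.6)·(-2) + (-1.0)·(-2) - 0.7 = 2.5
z1[2] = (1.4)·(3) + (0.9)·(-2) + (1.2)·(-2) - 0.6 = -0.6
h = ReLU(z1) = [0.0, 2.5, 0.0]
output = (-0.1)·(0.0) + (1.3)·(2.5) + (-1.2)·(0.0) + 0.1 = 3.35

3.35


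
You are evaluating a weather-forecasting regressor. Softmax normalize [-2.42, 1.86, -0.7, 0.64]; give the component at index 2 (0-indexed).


Exponentials: e^-2.42=0.0889, e^1.86=6.4237, e^-0.7=0.4966, e^0.64=1.8965
Sum = 8.9057
Softmax = [0.01, 0.7213, 0.0558, 0.213]
p[2] = 0.4966/8.9057 = 0.0558

0.0558


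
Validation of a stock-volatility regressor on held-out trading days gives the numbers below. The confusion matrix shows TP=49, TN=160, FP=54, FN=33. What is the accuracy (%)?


Accuracy = (TP+TN)/(TP+TN+FP+FN)
= (49+160)/(296)
= 209/296 = 70.61%

70.61%


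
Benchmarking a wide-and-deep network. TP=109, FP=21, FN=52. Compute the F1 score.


Precision = 109/130 = 0.8385
Recall = 109/161 = 0.677
F1 = 2·P·R/(P+R) = 2·TP/(2·TP+FP+FN) = 218/(218+21+52) = 218/291 = 0.7491

0.7491


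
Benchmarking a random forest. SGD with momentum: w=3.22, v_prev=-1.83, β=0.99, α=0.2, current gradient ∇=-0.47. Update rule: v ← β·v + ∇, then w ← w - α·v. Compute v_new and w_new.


v_new = 0.99·-1.83 - 0.47 = -1.8117 - 0.47 = -2.2817
w_new = 3.22 - 0.2·-2.2817 = 3.22 + 0.45634 = 3.67634

v_new=-2.2817, w_new=3.67634


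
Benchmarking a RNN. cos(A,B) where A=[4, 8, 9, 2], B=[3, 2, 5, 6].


A·B = 4·3 + 8·2 + 9·5 + 2·6 = 85
‖A‖ = √165 = 12.8452, ‖B‖ = √74 = 8.6023
cos = 85/(√165·√74) = 85/√12210 = 0.7692

0.7692


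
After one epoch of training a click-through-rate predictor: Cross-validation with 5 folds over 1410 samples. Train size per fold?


Fold size = 1410/5 = 282
Training per fold = 1410 - 282 = 1128

1128


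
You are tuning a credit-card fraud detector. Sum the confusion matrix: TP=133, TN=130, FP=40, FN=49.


Total = TP + TN + FP + FN
= 133 + 130 + 40 + 49
= 352
(Predicted positive: 173, predicted negative: 179)

352


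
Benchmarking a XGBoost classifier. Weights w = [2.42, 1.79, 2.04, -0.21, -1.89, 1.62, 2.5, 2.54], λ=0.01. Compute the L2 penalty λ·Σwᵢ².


‖w‖₂² = (2.42)² + (1.79)² + (2.04)² + (-0.21)² + (-1.89)² + (1.62)² + (2.5)² + (2.54)²
     = 5.8564 + 3.2041 + 4.1616 + 0.0441 + 3.5721 + 2.6244 + 6.25 + 6.4516
     = 32.1643
λ·‖w‖₂² = 0.01·32.1643 = 0.321643

0.321643


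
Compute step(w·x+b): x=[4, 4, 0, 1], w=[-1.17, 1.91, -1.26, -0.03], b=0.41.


z = (4)·(-1.17) + (4)·(1.91) + (0)·(-1.26) + (1)·(-0.03) + 0.41
  = 3.34
step(z) = 1 (z≥0)

1


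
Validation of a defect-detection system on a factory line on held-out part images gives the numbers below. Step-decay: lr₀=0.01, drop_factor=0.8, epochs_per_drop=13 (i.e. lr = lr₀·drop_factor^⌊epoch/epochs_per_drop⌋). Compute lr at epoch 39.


n_drops = ⌊39/13⌋ = 3
lr = 0.01·0.8^3 = 0.01·0.512 = 0.00512

0.00512


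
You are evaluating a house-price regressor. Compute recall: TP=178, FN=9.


Recall = TP/(TP+FN)
= 178/(178+9)
= 178/187 = 95.19%

95.19%


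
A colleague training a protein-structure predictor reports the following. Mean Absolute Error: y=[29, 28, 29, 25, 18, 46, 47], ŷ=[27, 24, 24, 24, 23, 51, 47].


Absolute errors: |29-27|=2, |28-24|=4, |29-24|=5, |25-24|=1, |18-23|=5, |46-51|=5, |47-47|=0
Sum = 22
MAE = 22/7 = 22/7

22/7


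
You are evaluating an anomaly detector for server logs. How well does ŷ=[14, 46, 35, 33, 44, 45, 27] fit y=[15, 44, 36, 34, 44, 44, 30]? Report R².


ȳ = 35.2857
SS_res = Σ(y-ŷ)² = 17
SS_tot = Σ(y-ȳ)² = 669.43
R² = 1 - SS_res/SS_tot = 1 - 0.0254 = 0.9746

0.9746


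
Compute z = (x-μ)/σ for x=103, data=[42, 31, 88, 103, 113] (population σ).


μ = 75.4, σ = 32.9278
z = (103 - 75.4)/32.9278 = 0.8382

0.8382


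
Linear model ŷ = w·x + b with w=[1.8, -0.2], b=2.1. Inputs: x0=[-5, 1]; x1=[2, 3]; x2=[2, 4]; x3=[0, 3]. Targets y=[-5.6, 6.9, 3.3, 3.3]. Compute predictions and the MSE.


ŷ0 = (1.8)·(-5) + (-0.2)·(1) + 2.1 = -7.1
ŷ1 = (1.8)·(2) + (-0.2)·(3) + 2.1 = 5.1
ŷ2 = (1.8)·(2) + (-0.2)·(4) + 2.1 = 4.9
ŷ3 = (1.8)·(0) + (-0.2)·(3) + 2.1 = 1.5
errors² = [2.25, 3.24, 2.56, 3.24]
MSE = 11.2900/4 = 2.8225

2.8225


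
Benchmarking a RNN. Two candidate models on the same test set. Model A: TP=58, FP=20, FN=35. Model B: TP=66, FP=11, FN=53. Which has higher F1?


Model A: P=58/78=0.7436, R=58/93=0.6237, F1=2PR/(P+R)=2TP/(2TP+FP+FN)=116/171=0.6784
Model B: P=66/77=0.8571, R=66/119=0.5546, F1=2PR/(P+R)=2TP/(2TP+FP+FN)=132/196=0.6735
0.6784 > 0.6735 → Model A

Model A


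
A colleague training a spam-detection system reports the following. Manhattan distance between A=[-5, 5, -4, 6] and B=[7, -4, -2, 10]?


d = |-5-7| + |5+ 4| + |-4+ 2| + |6-10|
  = 12 + 9 + 2 + 4
  = 27

27


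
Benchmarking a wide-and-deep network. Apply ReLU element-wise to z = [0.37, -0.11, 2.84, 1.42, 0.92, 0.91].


ReLU(0.37) = max(0, 0.37) = 0.37
ReLU(-0.11) = max(0, -0.11) = 0.0
ReLU(2.84) = max(0, 2.84) = 2.84
ReLU(1.42) = max(0, 1.42) = 1.42
ReLU(0.92) = max(0, 0.92) = 0.92
ReLU(0.91) = max(0, 0.91) = 0.91
result = [0.37, 0.0, 2.84, 1.42, 0.92, 0.91]

[0.37, 0.0, 2.84, 1.42, 0.92, 0.91]


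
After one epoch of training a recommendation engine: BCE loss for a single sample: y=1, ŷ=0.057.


BCE = -[y·ln(p) + (1-y)·ln(1-p)]
= -1·ln(0.057) - 0
= -ln(0.057) = 2.8647

2.8647


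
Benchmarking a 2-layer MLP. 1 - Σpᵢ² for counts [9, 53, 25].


Probabilities: [9/87, 53/87, 25/87] ≈ [0.1034, 0.6092, 0.2874]
Σpᵢ² = (81 + 2809 + 625)/87² = 3515/7569
Gini = 1 - Σpᵢ² = 1 - 3515/7569 = 0.5356

0.5356


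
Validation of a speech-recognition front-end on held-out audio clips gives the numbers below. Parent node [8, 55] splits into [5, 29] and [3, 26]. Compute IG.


Parent = [8, 55], H_parent = 0.5491
H_left = 0.6024 (n=34), H_right = 0.4798 (n=29)
H_children = (34/63)·0.6024 + (29/63)·0.4798 = 0.546
IG = 0.5491 - 0.546 = 0.0031

0.0031


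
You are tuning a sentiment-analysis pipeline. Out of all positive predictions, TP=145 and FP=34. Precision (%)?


Precision = TP/(TP+FP)
= 145/(145+34)
= 145/179 = 81.01%

81.01%


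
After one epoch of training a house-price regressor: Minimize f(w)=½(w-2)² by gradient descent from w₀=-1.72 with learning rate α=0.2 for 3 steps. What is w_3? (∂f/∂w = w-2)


step 1: grad = -1.72-2 = -3.72; w = -1.72 - 0.2·(-3.72) = -0.976
step 2: grad = -0.976-2 = -2.976; w = -0.976 - 0.2·(-2.976) = -0.3808
step 3: grad = -0.3808-2 = -2.3808; w = -0.3808 - 0.2·(-2.3808) = 0.09536

0.09536


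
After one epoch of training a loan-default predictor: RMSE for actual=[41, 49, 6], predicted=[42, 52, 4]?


MSE = 14/3 = 4.6667
RMSE = √(14/3) = 2.1602

2.1602


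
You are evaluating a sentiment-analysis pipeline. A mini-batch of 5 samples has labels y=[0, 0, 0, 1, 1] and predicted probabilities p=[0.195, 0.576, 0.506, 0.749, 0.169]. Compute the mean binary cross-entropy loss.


L[0] = -ln(1-0.195) = -ln(0.805) = 0.2169
L[1] = -ln(1-0.576) = -ln(0.424) = 0.858
L[2] = -ln(1-0.506) = -ln(0.494) = 0.7052
L[3] = -ln(0.749) = 0.289
L[4] = -ln(0.169) = 1.7779
mean = (0.2169 + 0.858 + 0.7052 + 0.289 + 1.7779)/5 = 0.7694

0.7694


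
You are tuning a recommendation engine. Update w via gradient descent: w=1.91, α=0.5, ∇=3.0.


w_new = w - α·∇
= 1.91 - 0.5·3.0
= 1.91 - 1.5
= 0.41

0.41


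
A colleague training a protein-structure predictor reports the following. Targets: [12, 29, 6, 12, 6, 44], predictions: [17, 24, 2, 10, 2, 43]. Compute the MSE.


Squared errors: (12-17)²=25, (29-24)²=25, (6-2)²=16, (12-10)²=4, (6-2)²=16, (44-43)²=1
Sum = 87
MSE = 87/6 = 29/2

29/2


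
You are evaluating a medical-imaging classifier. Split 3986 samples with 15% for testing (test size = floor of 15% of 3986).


Test = ⌊3986·15/100⌋ = 597
Train = 3986 - 597 = 3389

Train: 3389, Test: 597


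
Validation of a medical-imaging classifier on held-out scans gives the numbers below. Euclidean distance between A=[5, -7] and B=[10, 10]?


d = √((5-10)² + (-7-10)²)
  = √(25 + 289)
  = √314 = 17.72

17.72


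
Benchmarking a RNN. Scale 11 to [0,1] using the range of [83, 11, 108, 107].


min=11, max=108
(11-11)/(108-11) = 0/97 = 0.0

0.0


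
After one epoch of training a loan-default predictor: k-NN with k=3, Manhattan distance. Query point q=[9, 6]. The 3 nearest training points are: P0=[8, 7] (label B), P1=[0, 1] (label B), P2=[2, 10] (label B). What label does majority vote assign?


d(q,P0) = 2  (label B)
d(q,P1) = 14  (label B)
d(q,P2) = 11  (label B)
Votes: A=0, B=3
Majority → B

B


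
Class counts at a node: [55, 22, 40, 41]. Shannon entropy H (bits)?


Probabilities: [55/158, 22/158, 40/158, 41/158] ≈ [0.3481, 0.1392, 0.2532, 0.2595]
H = -((55/158)·log₂(55/158) + (22/158)·log₂(22/158) + (40/158)·log₂(40/158) + (41/158)·log₂(41/158))
  = 1.9328 bits

1.9328 bits


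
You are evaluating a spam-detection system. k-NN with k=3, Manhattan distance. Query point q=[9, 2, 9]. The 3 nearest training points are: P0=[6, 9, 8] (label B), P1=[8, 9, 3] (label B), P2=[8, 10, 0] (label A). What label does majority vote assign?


d(q,P0) = 11  (label B)
d(q,P1) = 14  (label B)
d(q,P2) = 18  (label A)
Votes: A=1, B=2
Majority → B

B


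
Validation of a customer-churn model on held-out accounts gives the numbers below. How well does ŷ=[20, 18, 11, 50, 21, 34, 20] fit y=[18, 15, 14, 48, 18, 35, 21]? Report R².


ȳ = 24.1429
SS_res = Σ(y-ŷ)² = 37
SS_tot = Σ(y-ȳ)² = 958.86
R² = 1 - SS_res/SS_tot = 1 - 0.0386 = 0.9614

0.9614


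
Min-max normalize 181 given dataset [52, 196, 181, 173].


min=52, max=196
(181-52)/(196-52) = 129/144 = 0.8958

0.8958


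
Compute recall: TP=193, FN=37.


Recall = TP/(TP+FN)
= 193/(193+37)
= 193/230 = 83.91%

83.91%


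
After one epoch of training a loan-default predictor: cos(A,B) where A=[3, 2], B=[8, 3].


A·B = 3·8 + 2·3 = 30
‖A‖ = √13 = 3.6056, ‖B‖ = √73 = 8.544
cos = 30/(√13·√73) = 30/√949 = 0.9738

0.9738


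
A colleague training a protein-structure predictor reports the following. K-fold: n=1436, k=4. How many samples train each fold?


Fold size = 1436/4 = 359
Training per fold = 1436 - 359 = 1077

1077


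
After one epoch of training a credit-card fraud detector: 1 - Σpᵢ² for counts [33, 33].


Probabilities: [33/66, 33/66] ≈ [0.5, 0.5]
Σpᵢ² = (1089 + 1089)/66² = 2178/4356
Gini = 1 - Σpᵢ² = 1 - 2178/4356 = 0.5

0.5


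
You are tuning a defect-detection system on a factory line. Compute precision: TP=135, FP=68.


Precision = TP/(TP+FP)
= 135/(135+68)
= 135/203 = 66.5%

66.5%


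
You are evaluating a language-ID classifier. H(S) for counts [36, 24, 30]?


Probabilities: [36/90, 24/90, 30/90] ≈ [0.4, 0.2667, 0.3333]
H = -((36/90)·log₂(36/90) + (24/90)·log₂(24/90) + (30/90)·log₂(30/90))
  = 1.5656 bits

1.5656 bits


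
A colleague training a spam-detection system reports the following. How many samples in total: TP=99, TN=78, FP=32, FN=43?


Total = TP + TN + FP + FN
= 99 + 78 + 32 + 43
= 252
(Predicted positive: 131, predicted negative: 121)

252


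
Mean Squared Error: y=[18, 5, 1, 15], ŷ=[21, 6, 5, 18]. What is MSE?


Squared errors: (18-21)²=9, (5-6)²=1, (1-5)²=16, (15-18)²=9
Sum = 35
MSE = 35/4 = 35/4

35/4


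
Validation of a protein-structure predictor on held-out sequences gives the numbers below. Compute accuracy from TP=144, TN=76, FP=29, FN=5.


Accuracy = (TP+TN)/(TP+TN+FP+FN)
= (144+76)/(254)
= 220/254 = 86.61%

86.61%


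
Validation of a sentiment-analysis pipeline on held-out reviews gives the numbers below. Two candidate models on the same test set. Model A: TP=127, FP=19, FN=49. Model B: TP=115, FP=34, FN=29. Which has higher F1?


Model A: P=127/146=0.8699, R=127/176=0.7216, F1=2PR/(P+R)=2TP/(2TP+FP+FN)=254/322=0.7888
Model B: P=115/149=0.7718, R=115/144=0.7986, F1=2PR/(P+R)=2TP/(2TP+FP+FN)=230/293=0.785
0.7888 > 0.785 → Model A

Model A


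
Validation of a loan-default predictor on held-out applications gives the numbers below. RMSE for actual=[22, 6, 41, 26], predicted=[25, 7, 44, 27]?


MSE = 20/4 = 5
RMSE = √(20/4) = 2.2361

2.2361


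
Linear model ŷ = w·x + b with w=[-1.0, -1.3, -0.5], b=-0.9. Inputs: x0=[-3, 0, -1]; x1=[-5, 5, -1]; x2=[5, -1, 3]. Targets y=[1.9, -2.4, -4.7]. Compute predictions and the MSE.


ŷ0 = (-1.0)·(-3) + (-1.3)·(0) + (-0.5)·(-1) - 0.9 = 2.6
ŷ1 = (-1.0)·(-5) + (-1.3)·(5) + (-0.5)·(-1) - 0.9 = -1.9
ŷ2 = (-1.0)·(5) + (-1.3)·(-1) + (-0.5)·(3) - 0.9 = -6.1
errors² = [0.49, 0.25, 1.96]
MSE = 2.7000/3 = 0.9

0.9


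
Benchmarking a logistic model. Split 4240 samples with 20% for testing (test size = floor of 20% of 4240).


Test = ⌊4240·20/100⌋ = 848
Train = 4240 - 848 = 3392

Train: 3392, Test: 848


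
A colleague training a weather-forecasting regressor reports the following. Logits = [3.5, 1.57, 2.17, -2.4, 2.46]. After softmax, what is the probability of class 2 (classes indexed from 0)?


Exponentials: e^3.5=33.1155, e^1.57=4.8066, e^2.17=8.7583, e^-2.4=0.0907, e^2.46=11.7048
Sum = 58.4759
Softmax = [0.5663, 0.0822, 0.1498, 0.0016, 0.2002]
p[2] = 8.7583/58.4759 = 0.1498

0.1498


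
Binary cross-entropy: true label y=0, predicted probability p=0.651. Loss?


BCE = -[y·ln(p) + (1-y)·ln(1-p)]
= -0 - 1·ln(1-0.651)
= -ln(0.349) = 1.0527

1.0527


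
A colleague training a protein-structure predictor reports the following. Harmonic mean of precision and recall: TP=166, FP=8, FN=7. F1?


Precision = 166/174 = 0.954
Recall = 166/173 = 0.9595
F1 = 2·P·R/(P+R) = 2·TP/(2·TP+FP+FN) = 332/(332+8+7) = 332/347 = 0.9568

0.9568


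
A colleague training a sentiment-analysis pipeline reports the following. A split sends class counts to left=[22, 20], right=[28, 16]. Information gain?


Parent = [50, 36], H_parent = 0.9808
H_left = 0.9984 (n=42), H_right = 0.9457 (n=44)
H_children = (42/86)·0.9984 + (44/86)·0.9457 = 0.9714
IG = 0.9808 - 0.9714 = 0.0094

0.0094


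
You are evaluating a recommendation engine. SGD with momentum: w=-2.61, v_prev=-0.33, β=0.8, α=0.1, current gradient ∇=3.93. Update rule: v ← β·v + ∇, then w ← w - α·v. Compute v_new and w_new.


v_new = 0.8·-0.33 + 3.93 = -0.264 + 3.93 = 3.666
w_new = -2.61 - 0.1·3.666 = -2.61 - 0.3666 = -2.9766

v_new=3.666, w_new=-2.9766


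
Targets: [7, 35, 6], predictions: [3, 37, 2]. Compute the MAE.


Absolute errors: |7-3|=4, |35-37|=2, |6-2|=4
Sum = 10
MAE = 10/3 = 10/3

10/3


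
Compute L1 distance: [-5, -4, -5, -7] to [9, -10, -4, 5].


d = |-5-9| + |-4+ 10| + |-5+ 4| + |-7-5|
  = 14 + 6 + 1 + 12
  = 33

33


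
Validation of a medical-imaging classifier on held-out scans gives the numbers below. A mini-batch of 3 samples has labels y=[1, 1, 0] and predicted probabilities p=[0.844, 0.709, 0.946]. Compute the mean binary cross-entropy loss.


L[0] = -ln(0.844) = 0.1696
L[1] = -ln(0.709) = 0.3439
L[2] = -ln(1-0.946) = -ln(0.054) = 2.9188
mean = (0.1696 + 0.3439 + 2.9188)/3 = 1.1441

1.1441


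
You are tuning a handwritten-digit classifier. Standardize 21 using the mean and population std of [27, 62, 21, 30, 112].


μ = 50.4, σ = 33.9329
z = (21 - 50.4)/33.9329 = -0.8664

-0.8664


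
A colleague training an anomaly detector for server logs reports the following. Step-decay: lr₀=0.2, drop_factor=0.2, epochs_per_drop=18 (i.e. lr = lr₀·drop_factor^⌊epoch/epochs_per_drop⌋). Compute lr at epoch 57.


n_drops = ⌊57/18⌋ = 3
lr = 0.2·0.2^3 = 0.2·0.008 = 0.0016

0.0016


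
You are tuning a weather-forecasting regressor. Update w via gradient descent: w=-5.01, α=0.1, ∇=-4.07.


w_new = w - α·∇
= -5.01 - 0.1·-4.07
= -5.01 + 0.407
= -4.603

-4.603


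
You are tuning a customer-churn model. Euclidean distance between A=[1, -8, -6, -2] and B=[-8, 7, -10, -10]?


d = √((1+ 8)² + (-8-7)² + (-6+ 10)² + (-2+ 10)²)
  = √(81 + 225 + 16 + 64)
  = √386 = 19.6469

19.6469


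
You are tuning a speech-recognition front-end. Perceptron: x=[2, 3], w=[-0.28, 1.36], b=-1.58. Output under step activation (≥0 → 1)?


z = (2)·(-0.28) + (3)·(1.36) - 1.58
  = 1.94
step(z) = 1 (z≥0)

1


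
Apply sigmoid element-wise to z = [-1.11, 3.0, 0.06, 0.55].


σ(-1.11) = 1/(1+e^1.11) = 0.2479
σ(3.0) = 1/(1+e^-3.0) = 0.9526
σ(0.06) = 1/(1+e^-0.06) = 0.515
σ(0.55) = 1/(1+e^-0.55) = 0.6341
result = [0.2479, 0.9526, 0.515, 0.6341]

[0.2479, 0.9526, 0.515, 0.6341]


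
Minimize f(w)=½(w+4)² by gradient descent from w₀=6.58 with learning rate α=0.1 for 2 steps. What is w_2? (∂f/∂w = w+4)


step 1: grad = 6.58+4 = 10.58; w = 6.58 - 0.1·(10.58) = 5.522
step 2: grad = 5.522+4 = 9.522; w = 5.522 - 0.1·(9.522) = 4.5698

4.5698


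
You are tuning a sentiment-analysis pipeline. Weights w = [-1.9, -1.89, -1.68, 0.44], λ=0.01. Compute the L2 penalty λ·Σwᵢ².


‖w‖₂² = (-1.9)² + (-1.89)² + (-1.68)² + (0.44)²
     = 3.61 + 3.5721 + 2.8224 + 0.1936
     = 10.1981
λ·‖w‖₂² = 0.01·10.1981 = 0.101981

0.101981


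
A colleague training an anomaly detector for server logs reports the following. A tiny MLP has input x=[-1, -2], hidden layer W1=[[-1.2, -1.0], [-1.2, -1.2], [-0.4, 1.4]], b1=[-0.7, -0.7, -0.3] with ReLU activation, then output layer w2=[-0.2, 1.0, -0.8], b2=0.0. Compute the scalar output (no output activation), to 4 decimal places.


z1[0] = (-1.2)·(-1) + (-1.0)·(-2) - 0.7 = 2.5
z1[1] = (-1.2)·(-1) + (-1.2)·(-2) - 0.7 = 2.9
z1[2] = (-0.4)·(-1) + (1.4)·(-2) - 0.3 = -2.7
h = ReLU(z1) = [2.5, 2.9, 0.0]
output = (-0.2)·(2.5) + (1.0)·(2.9) + (-0.8)·(0.0) + 0.0 = 2.4

2.4


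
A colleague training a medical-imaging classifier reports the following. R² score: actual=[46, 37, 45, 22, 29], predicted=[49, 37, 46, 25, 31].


ȳ = 35.8
SS_res = Σ(y-ŷ)² = 23
SS_tot = Σ(y-ȳ)² = 426.8
R² = 1 - SS_res/SS_tot = 1 - 0.0539 = 0.9461

0.9461


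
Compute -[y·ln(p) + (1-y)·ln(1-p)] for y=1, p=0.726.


BCE = -[y·ln(p) + (1-y)·ln(1-p)]
= -1·ln(0.726) - 0
= -ln(0.726) = 0.3202

0.3202


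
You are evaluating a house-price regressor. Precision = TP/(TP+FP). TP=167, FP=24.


Precision = TP/(TP+FP)
= 167/(167+24)
= 167/191 = 87.43%

87.43%


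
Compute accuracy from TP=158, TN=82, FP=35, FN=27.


Accuracy = (TP+TN)/(TP+TN+FP+FN)
= (158+82)/(302)
= 240/302 = 79.47%

79.47%


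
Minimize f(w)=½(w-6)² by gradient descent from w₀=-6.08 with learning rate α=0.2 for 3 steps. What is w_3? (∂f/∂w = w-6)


step 1: grad = -6.08-6 = -12.08; w = -6.08 - 0.2·(-12.08) = -3.664
step 2: grad = -3.664-6 = -9.664; w = -3.664 - 0.2·(-9.664) = -1.7312
step 3: grad = -1.7312-6 = -7.7312; w = -1.7312 - 0.2·(-7.7312) = -0.18496

-0.18496


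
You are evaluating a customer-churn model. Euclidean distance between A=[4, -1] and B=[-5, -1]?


d = √((4+ 5)² + (-1+ 1)²)
  = √(81 + 0)
  = √81 = 9.0

9.0


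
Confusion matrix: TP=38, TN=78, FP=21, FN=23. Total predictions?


Total = TP + TN + FP + FN
= 38 + 78 + 21 + 23
= 160
(Predicted positive: 59, predicted negative: 101)

160


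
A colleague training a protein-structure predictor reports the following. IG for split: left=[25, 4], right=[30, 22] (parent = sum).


Parent = [55, 26], H_parent = 0.9055
H_left = 0.5788 (n=29), H_right = 0.9829 (n=52)
H_children = (29/81)·0.5788 + (52/81)·0.9829 = 0.8382
IG = 0.9055 - 0.8382 = 0.0673

0.0673


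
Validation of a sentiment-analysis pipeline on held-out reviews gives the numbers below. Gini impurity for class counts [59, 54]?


Probabilities: [59/113, 54/113] ≈ [0.5221, 0.4779]
Σpᵢ² = (3481 + 2916)/113² = 6397/12769
Gini = 1 - Σpᵢ² = 1 - 6397/12769 = 0.499

0.499


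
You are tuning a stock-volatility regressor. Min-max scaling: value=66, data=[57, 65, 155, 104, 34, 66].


min=34, max=155
(66-34)/(155-34) = 32/121 = 0.2645

0.2645


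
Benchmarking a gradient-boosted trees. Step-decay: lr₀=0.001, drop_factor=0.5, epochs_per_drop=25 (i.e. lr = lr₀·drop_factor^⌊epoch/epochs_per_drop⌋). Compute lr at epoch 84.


n_drops = ⌊84/25⌋ = 3
lr = 0.001·0.5^3 = 0.001·0.125 = 0.000125

0.000125


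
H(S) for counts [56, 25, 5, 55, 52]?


Probabilities: [56/193, 25/193, 5/193, 55/193, 52/193] ≈ [0.2902, 0.1295, 0.0259, 0.285, 0.2694]
H = -((56/193)·log₂(56/193) + (25/193)·log₂(25/193) + (5/193)·log₂(5/193) + (55/193)·log₂(55/193) + (52/193)·log₂(52/193))
  = 2.0623 bits

2.0623 bits


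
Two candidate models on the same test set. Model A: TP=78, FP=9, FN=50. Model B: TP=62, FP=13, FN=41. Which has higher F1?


Model A: P=78/87=0.8966, R=78/128=0.6094, F1=2PR/(P+R)=2TP/(2TP+FP+FN)=156/215=0.7256
Model B: P=62/75=0.8267, R=62/103=0.6019, F1=2PR/(P+R)=2TP/(2TP+FP+FN)=124/178=0.6966
0.7256 > 0.6966 → Model A

Model A


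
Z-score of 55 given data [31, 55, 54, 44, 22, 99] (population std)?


μ = 50.8333, σ = 24.5589
z = (55 - 50.8333)/24.5589 = 0.1697

0.1697


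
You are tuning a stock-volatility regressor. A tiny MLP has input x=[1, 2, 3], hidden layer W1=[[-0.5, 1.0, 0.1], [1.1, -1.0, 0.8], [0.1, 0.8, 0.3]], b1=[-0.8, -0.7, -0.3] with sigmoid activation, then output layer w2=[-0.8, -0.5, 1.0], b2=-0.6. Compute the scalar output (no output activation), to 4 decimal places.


z1[0] = (-0.5)·(1) + (1.0)·(2) + (0.1)·(3) - 0.8 = 1.0
z1[1] = (1.1)·(1) + (-1.0)·(2) + (0.8)·(3) - 0.7 = 0.8
z1[2] = (0.1)·(1) + (0.8)·(2) + (0.3)·(3) - 0.3 = 2.3
h = sigmoid(z1) = [0.7311, 0.69, 0.9089]
output = (-0.8)·(0.7311) + (-0.5)·(0.69) + (1.0)·(0.9089) - 0.6 = -0.621

-0.621


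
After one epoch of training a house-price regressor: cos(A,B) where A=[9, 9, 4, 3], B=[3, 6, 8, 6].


A·B = 9·3 + 9·6 + 4·8 + 3·6 = 131
‖A‖ = √187 = 13.6748, ‖B‖ = √145 = 12.0416
cos = 131/(√187·√145) = 131/√27115 = 0.7955

0.7955


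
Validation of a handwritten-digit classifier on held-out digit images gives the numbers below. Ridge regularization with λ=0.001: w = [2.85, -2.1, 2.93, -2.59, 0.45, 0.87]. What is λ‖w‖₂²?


‖w‖₂² = (2.85)² + (-2.1)² + (2.93)² + (-2.59)² + (0.45)² + (0.87)²
     = 8.1225 + 4.41 + 8.5849 + 6.7081 + 0.2025 + 0.7569
     = 28.7849
λ·‖w‖₂² = 0.001·28.7849 = 0.028785

0.028785


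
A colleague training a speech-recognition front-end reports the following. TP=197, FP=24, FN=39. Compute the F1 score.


Precision = 197/221 = 0.8914
Recall = 197/236 = 0.8347
F1 = 2·P·R/(P+R) = 2·TP/(2·TP+FP+FN) = 394/(394+24+39) = 394/457 = 0.8621

0.8621


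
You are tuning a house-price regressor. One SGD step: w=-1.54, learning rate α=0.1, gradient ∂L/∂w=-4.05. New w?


w_new = w - α·∇
= -1.54 - 0.1·-4.05
= -1.54 + 0.405
= -1.135

-1.135


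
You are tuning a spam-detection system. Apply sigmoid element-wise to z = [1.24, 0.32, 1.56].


σ(1.24) = 1/(1+e^-1.24) = 0.7756
σ(0.32) = 1/(1+e^-0.32) = 0.5793
σ(1.56) = 1/(1+e^-1.56) = 0.8264
result = [0.7756, 0.5793, 0.8264]

[0.7756, 0.5793, 0.8264]


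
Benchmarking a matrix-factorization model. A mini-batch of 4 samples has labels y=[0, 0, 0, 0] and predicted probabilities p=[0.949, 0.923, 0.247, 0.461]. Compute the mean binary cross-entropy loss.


L[0] = -ln(1-0.949) = -ln(0.051) = 2.9759
L[1] = -ln(1-0.923) = -ln(0.077) = 2.5639
L[2] = -ln(1-0.247) = -ln(0.753) = 0.2837
L[3] = -ln(1-0.461) = -ln(0.539) = 0.618
mean = (2.9759 + 2.5639 + 0.2837 + 0.618)/4 = 1.6104

1.6104


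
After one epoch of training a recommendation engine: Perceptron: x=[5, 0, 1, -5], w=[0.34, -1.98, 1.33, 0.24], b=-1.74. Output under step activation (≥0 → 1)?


z = (5)·(0.34) + (0)·(-1.98) + (1)·(1.33) + (-5)·(0.24) - 1.74
  = 0.09
step(z) = 1 (z≥0)

1


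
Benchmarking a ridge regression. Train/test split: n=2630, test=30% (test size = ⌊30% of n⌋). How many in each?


Test = ⌊2630·30/100⌋ = 789
Train = 2630 - 789 = 1841

Train: 1841, Test: 789


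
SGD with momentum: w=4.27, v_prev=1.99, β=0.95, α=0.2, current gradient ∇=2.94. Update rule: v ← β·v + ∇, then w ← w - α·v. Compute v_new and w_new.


v_new = 0.95·1.99 + 2.94 = 1.8905 + 2.94 = 4.8305
w_new = 4.27 - 0.2·4.8305 = 4.27 - 0.9661 = 3.3039

v_new=4.8305, w_new=3.3039


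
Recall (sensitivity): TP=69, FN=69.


Recall = TP/(TP+FN)
= 69/(69+69)
= 69/138 = 50.0%

50.0%


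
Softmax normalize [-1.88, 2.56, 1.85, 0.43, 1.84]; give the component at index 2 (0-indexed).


Exponentials: e^-1.88=0.1526, e^2.56=12.9358, e^1.85=6.3598, e^0.43=1.5373, e^1.84=6.2965
Sum = 27.282
Softmax = [0.0056, 0.4742, 0.2331, 0.0563, 0.2308]
p[2] = 6.3598/27.282 = 0.2331

0.2331


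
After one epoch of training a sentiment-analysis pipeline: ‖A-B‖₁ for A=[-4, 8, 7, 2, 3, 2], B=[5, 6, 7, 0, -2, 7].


d = |-4-5| + |8-6| + |7-7| + |2-0| + |3+ 2| + |2-7|
  = 9 + 2 + 0 + 2 + 5 + 5
  = 23

23


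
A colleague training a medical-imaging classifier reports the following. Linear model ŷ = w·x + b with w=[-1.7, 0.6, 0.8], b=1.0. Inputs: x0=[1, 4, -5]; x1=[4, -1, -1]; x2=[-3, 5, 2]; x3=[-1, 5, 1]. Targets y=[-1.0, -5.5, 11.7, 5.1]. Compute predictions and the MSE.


ŷ0 = (-1.7)·(1) + (0.6)·(4) + (0.8)·(-5) + 1.0 = -2.3
ŷ1 = (-1.7)·(4) + (0.6)·(-1) + (0.8)·(-1) + 1.0 = -7.2
ŷ2 = (-1.7)·(-3) + (0.6)·(5) + (0.8)·(2) + 1.0 = 10.7
ŷ3 = (-1.7)·(-1) + (0.6)·(5) + (0.8)·(1) + 1.0 = 6.5
errors² = [1.69, 2.89, 1.0, 1.96]
MSE = 7.5400/4 = 1.885

1.885


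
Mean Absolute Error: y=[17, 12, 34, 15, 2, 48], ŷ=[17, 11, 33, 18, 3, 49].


Absolute errors: |17-17|=0, |12-11|=1, |34-33|=1, |15-18|=3, |2-3|=1, |48-49|=1
Sum = 7
MAE = 7/6 = 7/6

7/6


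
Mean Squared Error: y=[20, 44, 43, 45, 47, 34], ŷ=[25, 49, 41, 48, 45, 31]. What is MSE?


Squared errors: (20-25)²=25, (44-49)²=25, (43-41)²=4, (45-48)²=9, (47-45)²=4, (34-31)²=9
Sum = 76
MSE = 76/6 = 38/3

38/3


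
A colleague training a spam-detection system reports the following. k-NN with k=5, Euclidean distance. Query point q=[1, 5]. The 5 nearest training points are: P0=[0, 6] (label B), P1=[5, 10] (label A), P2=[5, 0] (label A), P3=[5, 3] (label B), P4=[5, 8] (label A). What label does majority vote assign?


d(q,P0) = 1.4142  (label B)
d(q,P1) = 6.4031  (label A)
d(q,P2) = 6.4031  (label A)
d(q,P3) = 4.4721  (label B)
d(q,P4) = 5.0  (label A)
Votes: A=3, B=2
Majority → A

A


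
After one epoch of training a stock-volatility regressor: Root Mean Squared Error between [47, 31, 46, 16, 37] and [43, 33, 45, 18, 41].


MSE = 41/5 = 8.2
RMSE = √(41/5) = 2.8636

2.8636


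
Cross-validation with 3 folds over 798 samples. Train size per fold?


Fold size = 798/3 = 266
Training per fold = 798 - 266 = 532

532


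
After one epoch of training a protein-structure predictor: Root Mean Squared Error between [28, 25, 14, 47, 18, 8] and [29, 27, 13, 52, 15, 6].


MSE = 44/6 = 7.3333
RMSE = √(44/6) = 2.708

2.708


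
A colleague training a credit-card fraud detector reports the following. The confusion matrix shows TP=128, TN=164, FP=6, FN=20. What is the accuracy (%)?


Accuracy = (TP+TN)/(TP+TN+FP+FN)
= (128+164)/(318)
= 292/318 = 91.82%

91.82%


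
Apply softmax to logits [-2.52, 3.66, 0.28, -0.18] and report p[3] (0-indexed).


Exponentials: e^-2.52=0.0805, e^3.66=38.8613, e^0.28=1.3231, e^-0.18=0.8353
Sum = 41.1002
Softmax = [0.002, 0.9455, 0.0322, 0.0203]
p[3] = 0.8353/41.1002 = 0.0203

0.0203


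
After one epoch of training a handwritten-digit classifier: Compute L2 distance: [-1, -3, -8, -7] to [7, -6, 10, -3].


d = √((-1-7)² + (-3+ 6)² + (-8-10)² + (-7+ 3)²)
  = √(64 + 9 + 324 + 16)
  = √413 = 20.3224

20.3224


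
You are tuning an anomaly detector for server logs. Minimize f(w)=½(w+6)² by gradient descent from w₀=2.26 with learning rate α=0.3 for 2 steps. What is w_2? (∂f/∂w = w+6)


step 1: grad = 2.26+6 = 8.26; w = 2.26 - 0.3·(8.26) = -0.218
step 2: grad = -0.218+6 = 5.782; w = -0.218 - 0.3·(5.782) = -1.9526

-1.9526


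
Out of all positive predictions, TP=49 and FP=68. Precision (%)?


Precision = TP/(TP+FP)
= 49/(49+68)
= 49/117 = 41.88%

41.88%


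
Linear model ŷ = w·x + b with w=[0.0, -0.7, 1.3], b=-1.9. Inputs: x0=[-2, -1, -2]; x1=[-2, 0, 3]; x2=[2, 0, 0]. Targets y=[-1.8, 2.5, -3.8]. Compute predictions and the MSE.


ŷ0 = (0.0)·(-2) + (-0.7)·(-1) + (1.3)·(-2) - 1.9 = -3.8
ŷ1 = (0.0)·(-2) + (-0.7)·(0) + (1.3)·(3) - 1.9 = 2.0
ŷ2 = (0.0)·(2) + (-0.7)·(0) + (1.3)·(0) - 1.9 = -1.9
errors² = [4.0, 0.25, 3.61]
MSE = 7.8600/3 = 2.62

2.62


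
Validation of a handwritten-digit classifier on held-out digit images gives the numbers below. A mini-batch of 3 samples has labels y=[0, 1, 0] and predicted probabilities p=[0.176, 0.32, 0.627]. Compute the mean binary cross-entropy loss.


L[0] = -ln(1-0.176) = -ln(0.824) = 0.1936
L[1] = -ln(0.32) = 1.1394
L[2] = -ln(1-0.627) = -ln(0.373) = 0.9862
mean = (0.1936 + 1.1394 + 0.9862)/3 = 0.7731

0.7731


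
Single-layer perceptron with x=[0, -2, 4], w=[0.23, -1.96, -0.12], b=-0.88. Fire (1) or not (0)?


z = (0)·(0.23) + (-2)·(-1.96) + (4)·(-0.12) - 0.88
  = 2.56
step(z) = 1 (z≥0)

1


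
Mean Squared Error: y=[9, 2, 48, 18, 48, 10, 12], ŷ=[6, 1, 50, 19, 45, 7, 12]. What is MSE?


Squared errors: (9-6)²=9, (2-1)²=1, (48-50)²=4, (18-19)²=1, (48-45)²=9, (10-7)²=9, (12-12)²=0
Sum = 33
MSE = 33/7 = 33/7

33/7


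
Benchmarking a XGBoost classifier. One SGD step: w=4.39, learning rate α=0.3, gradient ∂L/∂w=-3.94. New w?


w_new = w - α·∇
= 4.39 - 0.3·-3.94
= 4.39 + 1.182
= 5.572

5.572


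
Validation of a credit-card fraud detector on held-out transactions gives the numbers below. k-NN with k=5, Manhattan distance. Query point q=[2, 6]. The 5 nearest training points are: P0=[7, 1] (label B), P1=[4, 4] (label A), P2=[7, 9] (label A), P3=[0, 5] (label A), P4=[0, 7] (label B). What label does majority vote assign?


d(q,P0) = 10  (label B)
d(q,P1) = 4  (label A)
d(q,P2) = 8  (label A)
d(q,P3) = 3  (label A)
d(q,P4) = 3  (label B)
Votes: A=3, B=2
Majority → A

A


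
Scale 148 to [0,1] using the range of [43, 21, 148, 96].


min=21, max=148
(148-21)/(148-21) = 127/127 = 1.0

1.0


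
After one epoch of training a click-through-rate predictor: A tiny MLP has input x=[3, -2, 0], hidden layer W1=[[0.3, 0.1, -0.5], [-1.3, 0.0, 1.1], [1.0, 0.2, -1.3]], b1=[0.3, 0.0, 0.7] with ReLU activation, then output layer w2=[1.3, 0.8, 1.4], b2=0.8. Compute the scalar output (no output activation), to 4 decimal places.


z1[0] = (0.3)·(3) + (0.1)·(-2) + (-0.5)·(0) + 0.3 = 1.0
z1[1] = (-1.3)·(3) + (0.0)·(-2) + (1.1)·(0) + 0.0 = -3.9
z1[2] = (1.0)·(3) + (0.2)·(-2) + (-1.3)·(0) + 0.7 = 3.3
h = ReLU(z1) = [1.0, 0.0, 3.3]
output = (1.3)·(1.0) + (0.8)·(0.0) + (1.4)·(3.3) + 0.8 = 6.72

6.72


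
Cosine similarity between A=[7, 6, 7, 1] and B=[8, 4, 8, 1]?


A·B = 7·8 + 6·4 + 7·8 + 1·1 = 137
‖A‖ = √135 = 11.619, ‖B‖ = √145 = 12.0416
cos = 137/(√135·√145) = 137/√19575 = 0.9792

0.9792


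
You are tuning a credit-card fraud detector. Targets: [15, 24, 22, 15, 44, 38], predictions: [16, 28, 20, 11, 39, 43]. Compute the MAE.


Absolute errors: |15-16|=1, |24-28|=4, |22-20|=2, |15-11|=4, |44-39|=5, |38-43|=5
Sum = 21
MAE = 21/6 = 7/2

7/2


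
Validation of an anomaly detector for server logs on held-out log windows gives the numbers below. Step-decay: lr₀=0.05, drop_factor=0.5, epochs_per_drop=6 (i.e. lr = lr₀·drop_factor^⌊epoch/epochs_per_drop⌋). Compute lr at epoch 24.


n_drops = ⌊24/6⌋ = 4
lr = 0.05·0.5^4 = 0.05·0.0625 = 0.003125

0.003125


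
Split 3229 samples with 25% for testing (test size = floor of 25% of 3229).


Test = ⌊3229·25/100⌋ = 807
Train = 3229 - 807 = 2422

Train: 2422, Test: 807


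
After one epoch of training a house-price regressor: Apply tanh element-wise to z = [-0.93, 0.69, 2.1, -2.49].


tanh(-0.93) = -0.7306
tanh(0.69) = 0.598
tanh(2.1) = 0.9705
tanh(-2.49) = -0.9863
result = [-0.7306, 0.598, 0.9705, -0.9863]

[-0.7306, 0.598, 0.9705, -0.9863]


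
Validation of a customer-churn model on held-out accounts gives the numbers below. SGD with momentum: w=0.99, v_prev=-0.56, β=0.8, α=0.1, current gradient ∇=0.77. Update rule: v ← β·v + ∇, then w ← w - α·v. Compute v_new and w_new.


v_new = 0.8·-0.56 + 0.77 = -0.448 + 0.77 = 0.322
w_new = 0.99 - 0.1·0.322 = 0.99 - 0.0322 = 0.9578

v_new=0.322, w_new=0.9578


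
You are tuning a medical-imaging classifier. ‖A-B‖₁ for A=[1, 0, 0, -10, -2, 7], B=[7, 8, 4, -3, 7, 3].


d = |1-7| + |0-8| + |0-4| + |-10+ 3| + |-2-7| + |7-3|
  = 6 + 8 + 4 + 7 + 9 + 4
  = 38

38


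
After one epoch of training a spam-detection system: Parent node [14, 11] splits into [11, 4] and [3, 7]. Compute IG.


Parent = [14, 11], H_parent = 0.9896
H_left = 0.8366 (n=15), H_right = 0.8813 (n=10)
H_children = (15/25)·0.8366 + (10/25)·0.8813 = 0.8545
IG = 0.9896 - 0.8545 = 0.1351

0.1351


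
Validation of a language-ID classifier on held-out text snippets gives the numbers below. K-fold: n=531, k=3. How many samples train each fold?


Fold size = 531/3 = 177
Training per fold = 531 - 177 = 354

354


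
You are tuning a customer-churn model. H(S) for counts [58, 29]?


Probabilities: [58/87, 29/87] ≈ [0.6667, 0.3333]
H = -((58/87)·log₂(58/87) + (29/87)·log₂(29/87))
  = 0.9183 bits

0.9183 bits


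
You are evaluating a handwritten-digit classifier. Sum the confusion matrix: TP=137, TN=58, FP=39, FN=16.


Total = TP + TN + FP + FN
= 137 + 58 + 39 + 16
= 250
(Predicted positive: 176, predicted negative: 74)

250


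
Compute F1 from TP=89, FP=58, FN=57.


Precision = 89/147 = 0.6054
Recall = 89/146 = 0.6096
F1 = 2·P·R/(P+R) = 2·TP/(2·TP+FP+FN) = 178/(178+58+57) = 178/293 = 0.6075

0.6075


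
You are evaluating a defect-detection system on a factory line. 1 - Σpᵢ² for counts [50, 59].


Probabilities: [50/109, 59/109] ≈ [0.4587, 0.5413]
Σpᵢ² = (2500 + 3481)/109² = 5981/11881
Gini = 1 - Σpᵢ² = 1 - 5981/11881 = 0.4966

0.4966


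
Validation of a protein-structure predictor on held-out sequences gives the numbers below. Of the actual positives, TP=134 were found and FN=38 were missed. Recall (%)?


Recall = TP/(TP+FN)
= 134/(134+38)
= 134/172 = 77.91%

77.91%


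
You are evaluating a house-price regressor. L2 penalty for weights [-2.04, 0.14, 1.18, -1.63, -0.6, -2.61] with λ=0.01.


‖w‖₂² = (-2.04)² + (0.14)² + (1.18)² + (-1.63)² + (-0.6)² + (-2.61)²
     = 4.1616 + 0.0196 + 1.3924 + 2.6569 + 0.36 + 6.8121
     = 15.4026
λ·‖w‖₂² = 0.01·15.4026 = 0.154026

0.154026


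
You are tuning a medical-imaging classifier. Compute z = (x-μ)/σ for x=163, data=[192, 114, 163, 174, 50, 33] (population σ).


μ = 121, σ = 61.1664
z = (163 - 121)/61.1664 = 0.6867

0.6867


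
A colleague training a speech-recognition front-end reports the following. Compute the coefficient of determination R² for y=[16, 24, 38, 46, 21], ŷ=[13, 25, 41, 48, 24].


ȳ = 29
SS_res = Σ(y-ŷ)² = 32
SS_tot = Σ(y-ȳ)² = 628
R² = 1 - SS_res/SS_tot = 1 - 0.051 = 0.949

0.949


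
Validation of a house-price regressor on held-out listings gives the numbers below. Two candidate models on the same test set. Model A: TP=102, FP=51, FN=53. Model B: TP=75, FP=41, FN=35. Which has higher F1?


Model A: P=102/153=0.6667, R=102/155=0.6581, F1=2PR/(P+R)=2TP/(2TP+FP+FN)=204/308=0.6623
Model B: P=75/116=0.6466, R=75/110=0.6818, F1=2PR/(P+R)=2TP/(2TP+FP+FN)=150/226=0.6637
0.6623 < 0.6637 → Model B

Model B


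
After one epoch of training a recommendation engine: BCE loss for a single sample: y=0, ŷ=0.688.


BCE = -[y·ln(p) + (1-y)·ln(1-p)]
= -0 - 1·ln(1-0.688)
= -ln(0.312) = 1.1648

1.1648


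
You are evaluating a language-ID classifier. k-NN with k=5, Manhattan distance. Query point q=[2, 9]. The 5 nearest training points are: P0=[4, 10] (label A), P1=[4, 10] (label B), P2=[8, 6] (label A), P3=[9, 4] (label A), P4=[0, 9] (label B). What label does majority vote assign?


d(q,P0) = 3  (label A)
d(q,P1) = 3  (label B)
d(q,P2) = 9  (label A)
d(q,P3) = 12  (label A)
d(q,P4) = 2  (label B)
Votes: A=3, B=2
Majority → A

A


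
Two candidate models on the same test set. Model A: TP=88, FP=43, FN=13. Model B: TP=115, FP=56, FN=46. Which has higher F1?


Model A: P=88/131=0.6718, R=88/101=0.8713, F1=2PR/(P+R)=2TP/(2TP+FP+FN)=176/232=0.7586
Model B: P=115/171=0.6725, R=115/161=0.7143, F1=2PR/(P+R)=2TP/(2TP+FP+FN)=230/332=0.6928
0.7586 > 0.6928 → Model A

Model A


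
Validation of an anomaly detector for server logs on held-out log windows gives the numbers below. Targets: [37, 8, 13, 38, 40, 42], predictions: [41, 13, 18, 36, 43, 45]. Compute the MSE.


Squared errors: (37-41)²=16, (8-13)²=25, (13-18)²=25, (38-36)²=4, (40-43)²=9, (42-45)²=9
Sum = 88
MSE = 88/6 = 44/3

44/3


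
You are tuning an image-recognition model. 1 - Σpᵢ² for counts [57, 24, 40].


Probabilities: [57/121, 24/121, 40/121] ≈ [0.4711, 0.1983, 0.3306]
Σpᵢ² = (3249 + 576 + 1600)/121² = 5425/14641
Gini = 1 - Σpᵢ² = 1 - 5425/14641 = 0.6295

0.6295


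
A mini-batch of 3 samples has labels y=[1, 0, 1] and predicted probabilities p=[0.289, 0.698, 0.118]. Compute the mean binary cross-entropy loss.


L[0] = -ln(0.289) = 1.2413
L[1] = -ln(1-0.698) = -ln(0.302) = 1.1973
L[2] = -ln(0.118) = 2.1371
mean = (1.2413 + 1.1973 + 2.1371)/3 = 1.5252

1.5252


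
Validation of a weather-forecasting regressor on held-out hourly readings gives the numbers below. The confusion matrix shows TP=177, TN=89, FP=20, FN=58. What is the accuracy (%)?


Accuracy = (TP+TN)/(TP+TN+FP+FN)
= (177+89)/(344)
= 266/344 = 77.33%

77.33%


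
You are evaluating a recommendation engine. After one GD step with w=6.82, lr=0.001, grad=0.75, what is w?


w_new = w - α·∇
= 6.82 - 0.001·0.75
= 6.82 - 0.00075
= 6.81925

6.81925


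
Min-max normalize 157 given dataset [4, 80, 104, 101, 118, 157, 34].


min=4, max=157
(157-4)/(157-4) = 153/153 = 1.0

1.0


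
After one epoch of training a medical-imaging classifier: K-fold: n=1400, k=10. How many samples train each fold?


Fold size = 1400/10 = 140
Training per fold = 1400 - 140 = 1260

1260


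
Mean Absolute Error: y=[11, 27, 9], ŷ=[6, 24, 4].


Absolute errors: |11-6|=5, |27-24|=3, |9-4|=5
Sum = 13
MAE = 13/3 = 13/3

13/3


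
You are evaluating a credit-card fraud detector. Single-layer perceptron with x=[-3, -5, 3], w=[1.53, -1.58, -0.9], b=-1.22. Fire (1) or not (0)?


z = (-3)·(1.53) + (-5)·(-1.58) + (3)·(-0.9) - 1.22
  = -0.61
step(z) = 0 (z<0)

0


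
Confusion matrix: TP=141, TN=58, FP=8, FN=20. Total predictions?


Total = TP + TN + FP + FN
= 141 + 58 + 8 + 20
= 227
(Predicted positive: 149, predicted negative: 78)

227
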